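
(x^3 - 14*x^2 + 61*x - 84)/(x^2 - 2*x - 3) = (x^2 - 11*x + 28)/(x + 1)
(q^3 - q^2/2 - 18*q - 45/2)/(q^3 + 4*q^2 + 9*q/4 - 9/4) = 2*(q - 5)/(2*q - 1)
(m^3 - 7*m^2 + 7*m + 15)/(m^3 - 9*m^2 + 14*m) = (m^3 - 7*m^2 + 7*m + 15)/(m*(m^2 - 9*m + 14))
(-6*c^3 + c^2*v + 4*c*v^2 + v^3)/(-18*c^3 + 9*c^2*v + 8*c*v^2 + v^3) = (2*c + v)/(6*c + v)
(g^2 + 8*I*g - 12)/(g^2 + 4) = (g + 6*I)/(g - 2*I)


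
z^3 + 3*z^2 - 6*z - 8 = (z - 2)*(z + 1)*(z + 4)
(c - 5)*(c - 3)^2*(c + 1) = c^4 - 10*c^3 + 28*c^2 - 6*c - 45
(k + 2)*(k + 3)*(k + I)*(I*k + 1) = I*k^4 + 5*I*k^3 + 7*I*k^2 + 5*I*k + 6*I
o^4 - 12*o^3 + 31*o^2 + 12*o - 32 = (o - 8)*(o - 4)*(o - 1)*(o + 1)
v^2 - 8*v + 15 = (v - 5)*(v - 3)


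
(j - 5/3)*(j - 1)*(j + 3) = j^3 + j^2/3 - 19*j/3 + 5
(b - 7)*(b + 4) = b^2 - 3*b - 28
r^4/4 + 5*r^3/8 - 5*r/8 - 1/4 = (r/4 + 1/2)*(r - 1)*(r + 1/2)*(r + 1)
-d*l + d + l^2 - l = (-d + l)*(l - 1)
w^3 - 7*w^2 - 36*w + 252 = (w - 7)*(w - 6)*(w + 6)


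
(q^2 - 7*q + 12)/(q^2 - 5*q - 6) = (-q^2 + 7*q - 12)/(-q^2 + 5*q + 6)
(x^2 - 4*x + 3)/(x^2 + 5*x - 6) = (x - 3)/(x + 6)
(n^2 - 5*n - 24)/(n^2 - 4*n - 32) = (n + 3)/(n + 4)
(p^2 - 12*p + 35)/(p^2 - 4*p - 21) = (p - 5)/(p + 3)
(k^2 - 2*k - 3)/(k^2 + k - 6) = (k^2 - 2*k - 3)/(k^2 + k - 6)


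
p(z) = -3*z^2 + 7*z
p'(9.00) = -47.00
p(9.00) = -180.00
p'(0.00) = 7.00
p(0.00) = 0.00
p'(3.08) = -11.48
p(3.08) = -6.90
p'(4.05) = -17.30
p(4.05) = -20.86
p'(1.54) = -2.24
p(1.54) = 3.67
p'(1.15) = 0.10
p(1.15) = 4.08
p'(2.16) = -5.96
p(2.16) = 1.12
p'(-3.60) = 28.60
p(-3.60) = -64.08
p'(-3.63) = 28.78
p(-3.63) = -64.94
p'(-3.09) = 25.54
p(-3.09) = -50.27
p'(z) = 7 - 6*z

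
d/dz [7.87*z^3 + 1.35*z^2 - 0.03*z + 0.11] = 23.61*z^2 + 2.7*z - 0.03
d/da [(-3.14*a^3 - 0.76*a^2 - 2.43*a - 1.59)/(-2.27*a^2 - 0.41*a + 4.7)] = (7.1278*a^4 + 2.5748*a^3 - 49.4785*a^2 - 14.3626*a - 12.0729)/(5.1529*a^4 + 1.8614*a^3 - 21.1699*a^2 - 3.854*a + 22.09)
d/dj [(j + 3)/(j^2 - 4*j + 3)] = (j^2 - 4*j - 2*(j - 2)*(j + 3) + 3)/(j^2 - 4*j + 3)^2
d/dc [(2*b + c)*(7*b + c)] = 9*b + 2*c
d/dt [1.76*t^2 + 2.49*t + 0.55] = 3.52*t + 2.49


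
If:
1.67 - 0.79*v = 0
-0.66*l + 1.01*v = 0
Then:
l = 3.23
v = 2.11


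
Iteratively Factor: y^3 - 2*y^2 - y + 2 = (y + 1)*(y^2 - 3*y + 2) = (y - 2)*(y + 1)*(y - 1)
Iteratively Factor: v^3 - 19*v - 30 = (v - 5)*(v^2 + 5*v + 6) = (v - 5)*(v + 3)*(v + 2)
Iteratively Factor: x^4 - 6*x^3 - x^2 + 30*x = (x - 3)*(x^3 - 3*x^2 - 10*x) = x*(x - 3)*(x^2 - 3*x - 10) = x*(x - 3)*(x + 2)*(x - 5)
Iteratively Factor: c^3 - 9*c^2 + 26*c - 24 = (c - 3)*(c^2 - 6*c + 8) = (c - 3)*(c - 2)*(c - 4)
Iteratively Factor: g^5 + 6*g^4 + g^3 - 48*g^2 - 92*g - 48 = (g - 3)*(g^4 + 9*g^3 + 28*g^2 + 36*g + 16) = (g - 3)*(g + 2)*(g^3 + 7*g^2 + 14*g + 8) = (g - 3)*(g + 2)^2*(g^2 + 5*g + 4) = (g - 3)*(g + 2)^2*(g + 4)*(g + 1)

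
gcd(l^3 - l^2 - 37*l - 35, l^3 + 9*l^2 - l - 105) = l + 5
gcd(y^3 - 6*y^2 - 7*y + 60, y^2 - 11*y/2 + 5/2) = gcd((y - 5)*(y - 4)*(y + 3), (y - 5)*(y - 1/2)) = y - 5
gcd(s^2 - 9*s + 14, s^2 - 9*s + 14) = s^2 - 9*s + 14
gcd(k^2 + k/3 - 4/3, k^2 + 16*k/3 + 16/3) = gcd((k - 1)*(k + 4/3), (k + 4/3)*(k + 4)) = k + 4/3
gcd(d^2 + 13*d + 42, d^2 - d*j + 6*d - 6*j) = d + 6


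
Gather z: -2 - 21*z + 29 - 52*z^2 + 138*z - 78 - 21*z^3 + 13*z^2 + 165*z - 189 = -21*z^3 - 39*z^2 + 282*z - 240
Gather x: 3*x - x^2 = -x^2 + 3*x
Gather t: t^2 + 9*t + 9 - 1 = t^2 + 9*t + 8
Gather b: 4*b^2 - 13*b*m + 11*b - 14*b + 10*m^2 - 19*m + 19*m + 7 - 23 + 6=4*b^2 + b*(-13*m - 3) + 10*m^2 - 10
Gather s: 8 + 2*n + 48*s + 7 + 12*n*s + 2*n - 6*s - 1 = 4*n + s*(12*n + 42) + 14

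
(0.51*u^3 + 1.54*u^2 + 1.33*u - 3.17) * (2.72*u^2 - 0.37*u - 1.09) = 1.3872*u^5 + 4.0001*u^4 + 2.4919*u^3 - 10.7931*u^2 - 0.2768*u + 3.4553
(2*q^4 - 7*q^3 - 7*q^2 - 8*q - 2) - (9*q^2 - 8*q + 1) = 2*q^4 - 7*q^3 - 16*q^2 - 3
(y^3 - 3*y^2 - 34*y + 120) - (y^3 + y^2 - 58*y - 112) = -4*y^2 + 24*y + 232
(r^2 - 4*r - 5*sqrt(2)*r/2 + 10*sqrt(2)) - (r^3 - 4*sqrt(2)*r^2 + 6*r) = -r^3 + r^2 + 4*sqrt(2)*r^2 - 10*r - 5*sqrt(2)*r/2 + 10*sqrt(2)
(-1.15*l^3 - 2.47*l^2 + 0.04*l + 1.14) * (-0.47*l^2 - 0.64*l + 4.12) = 0.5405*l^5 + 1.8969*l^4 - 3.176*l^3 - 10.7378*l^2 - 0.5648*l + 4.6968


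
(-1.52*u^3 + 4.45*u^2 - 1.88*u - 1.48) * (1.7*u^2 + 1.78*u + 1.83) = -2.584*u^5 + 4.8594*u^4 + 1.9434*u^3 + 2.2811*u^2 - 6.0748*u - 2.7084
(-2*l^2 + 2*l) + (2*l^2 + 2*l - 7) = 4*l - 7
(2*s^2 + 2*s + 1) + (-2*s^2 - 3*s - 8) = -s - 7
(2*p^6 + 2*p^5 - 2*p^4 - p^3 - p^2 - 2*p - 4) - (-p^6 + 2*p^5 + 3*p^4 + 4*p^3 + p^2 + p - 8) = 3*p^6 - 5*p^4 - 5*p^3 - 2*p^2 - 3*p + 4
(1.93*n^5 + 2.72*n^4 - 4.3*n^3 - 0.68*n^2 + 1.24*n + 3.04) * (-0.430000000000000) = -0.8299*n^5 - 1.1696*n^4 + 1.849*n^3 + 0.2924*n^2 - 0.5332*n - 1.3072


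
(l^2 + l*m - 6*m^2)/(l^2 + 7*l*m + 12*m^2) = (l - 2*m)/(l + 4*m)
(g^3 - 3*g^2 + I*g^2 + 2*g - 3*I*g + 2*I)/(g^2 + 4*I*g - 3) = (g^2 - 3*g + 2)/(g + 3*I)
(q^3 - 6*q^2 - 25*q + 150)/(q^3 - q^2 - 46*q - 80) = (q^2 - 11*q + 30)/(q^2 - 6*q - 16)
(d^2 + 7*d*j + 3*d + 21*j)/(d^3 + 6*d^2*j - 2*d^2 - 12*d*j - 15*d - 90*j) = (d + 7*j)/(d^2 + 6*d*j - 5*d - 30*j)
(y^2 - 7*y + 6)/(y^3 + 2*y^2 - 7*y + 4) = (y - 6)/(y^2 + 3*y - 4)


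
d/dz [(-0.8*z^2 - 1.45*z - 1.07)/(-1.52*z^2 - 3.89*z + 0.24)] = (0.908000000000001*z^2 - 3.6368*z - 4.5103)/(2.3104*z^4 + 11.8256*z^3 + 14.4025*z^2 - 1.8672*z + 0.0576)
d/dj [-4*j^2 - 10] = -8*j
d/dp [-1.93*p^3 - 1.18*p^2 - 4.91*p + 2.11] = -5.79*p^2 - 2.36*p - 4.91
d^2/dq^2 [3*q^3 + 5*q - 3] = 18*q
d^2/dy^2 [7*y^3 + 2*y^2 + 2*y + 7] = 42*y + 4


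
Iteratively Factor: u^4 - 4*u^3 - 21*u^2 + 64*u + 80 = (u - 5)*(u^3 + u^2 - 16*u - 16) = (u - 5)*(u + 1)*(u^2 - 16) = (u - 5)*(u + 1)*(u + 4)*(u - 4)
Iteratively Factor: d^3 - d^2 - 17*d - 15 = (d + 3)*(d^2 - 4*d - 5) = (d + 1)*(d + 3)*(d - 5)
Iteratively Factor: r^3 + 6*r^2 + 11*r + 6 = (r + 3)*(r^2 + 3*r + 2) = (r + 2)*(r + 3)*(r + 1)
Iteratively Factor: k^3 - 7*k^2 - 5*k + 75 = (k - 5)*(k^2 - 2*k - 15) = (k - 5)^2*(k + 3)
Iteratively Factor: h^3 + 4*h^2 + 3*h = (h + 1)*(h^2 + 3*h) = (h + 1)*(h + 3)*(h)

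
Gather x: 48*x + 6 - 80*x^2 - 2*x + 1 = -80*x^2 + 46*x + 7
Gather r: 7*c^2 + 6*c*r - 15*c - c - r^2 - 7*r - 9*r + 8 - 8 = 7*c^2 - 16*c - r^2 + r*(6*c - 16)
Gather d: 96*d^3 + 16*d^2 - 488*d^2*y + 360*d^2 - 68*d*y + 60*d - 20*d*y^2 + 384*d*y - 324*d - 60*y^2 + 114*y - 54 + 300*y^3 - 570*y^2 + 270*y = 96*d^3 + d^2*(376 - 488*y) + d*(-20*y^2 + 316*y - 264) + 300*y^3 - 630*y^2 + 384*y - 54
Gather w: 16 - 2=14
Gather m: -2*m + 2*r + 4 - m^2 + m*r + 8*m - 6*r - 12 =-m^2 + m*(r + 6) - 4*r - 8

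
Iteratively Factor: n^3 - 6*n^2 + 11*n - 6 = (n - 3)*(n^2 - 3*n + 2) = (n - 3)*(n - 1)*(n - 2)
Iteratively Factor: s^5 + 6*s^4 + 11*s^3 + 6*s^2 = (s + 2)*(s^4 + 4*s^3 + 3*s^2) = s*(s + 2)*(s^3 + 4*s^2 + 3*s) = s*(s + 2)*(s + 3)*(s^2 + s) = s*(s + 1)*(s + 2)*(s + 3)*(s)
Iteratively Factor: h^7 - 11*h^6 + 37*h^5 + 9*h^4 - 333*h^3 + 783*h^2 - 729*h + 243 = (h - 3)*(h^6 - 8*h^5 + 13*h^4 + 48*h^3 - 189*h^2 + 216*h - 81) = (h - 3)^2*(h^5 - 5*h^4 - 2*h^3 + 42*h^2 - 63*h + 27) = (h - 3)^2*(h - 1)*(h^4 - 4*h^3 - 6*h^2 + 36*h - 27) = (h - 3)^2*(h - 1)*(h + 3)*(h^3 - 7*h^2 + 15*h - 9) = (h - 3)^3*(h - 1)*(h + 3)*(h^2 - 4*h + 3) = (h - 3)^4*(h - 1)*(h + 3)*(h - 1)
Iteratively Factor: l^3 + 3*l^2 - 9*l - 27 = (l - 3)*(l^2 + 6*l + 9) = (l - 3)*(l + 3)*(l + 3)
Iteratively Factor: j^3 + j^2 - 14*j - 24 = (j + 2)*(j^2 - j - 12) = (j + 2)*(j + 3)*(j - 4)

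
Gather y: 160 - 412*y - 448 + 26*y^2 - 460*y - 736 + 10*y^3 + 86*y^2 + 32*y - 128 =10*y^3 + 112*y^2 - 840*y - 1152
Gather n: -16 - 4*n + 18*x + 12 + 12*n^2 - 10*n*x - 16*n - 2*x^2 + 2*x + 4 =12*n^2 + n*(-10*x - 20) - 2*x^2 + 20*x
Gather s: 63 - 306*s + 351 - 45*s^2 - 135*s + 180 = -45*s^2 - 441*s + 594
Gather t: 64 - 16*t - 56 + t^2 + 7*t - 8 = t^2 - 9*t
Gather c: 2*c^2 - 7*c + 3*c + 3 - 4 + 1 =2*c^2 - 4*c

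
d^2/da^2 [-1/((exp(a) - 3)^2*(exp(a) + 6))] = 9*(-exp(3*a) - 6*exp(2*a) - 21*exp(a) - 18)*exp(a)/(exp(7*a) + 6*exp(6*a) - 54*exp(5*a) - 216*exp(4*a) + 1377*exp(3*a) + 1458*exp(2*a) - 14580*exp(a) + 17496)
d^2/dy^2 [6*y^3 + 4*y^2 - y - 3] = 36*y + 8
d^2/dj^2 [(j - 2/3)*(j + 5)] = 2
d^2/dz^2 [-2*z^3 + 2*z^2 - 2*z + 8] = 4 - 12*z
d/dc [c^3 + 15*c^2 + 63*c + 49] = 3*c^2 + 30*c + 63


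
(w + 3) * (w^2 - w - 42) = w^3 + 2*w^2 - 45*w - 126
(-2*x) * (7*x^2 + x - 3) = -14*x^3 - 2*x^2 + 6*x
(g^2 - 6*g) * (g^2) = g^4 - 6*g^3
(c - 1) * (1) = c - 1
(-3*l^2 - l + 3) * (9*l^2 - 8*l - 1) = -27*l^4 + 15*l^3 + 38*l^2 - 23*l - 3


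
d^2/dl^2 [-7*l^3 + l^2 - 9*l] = 2 - 42*l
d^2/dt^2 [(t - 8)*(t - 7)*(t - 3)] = 6*t - 36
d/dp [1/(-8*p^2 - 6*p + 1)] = 2*(8*p + 3)/(8*p^2 + 6*p - 1)^2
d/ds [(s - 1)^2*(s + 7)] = (s - 1)*(3*s + 13)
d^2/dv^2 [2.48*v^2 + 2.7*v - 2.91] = 4.96000000000000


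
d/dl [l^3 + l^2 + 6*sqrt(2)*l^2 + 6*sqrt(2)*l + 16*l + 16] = 3*l^2 + 2*l + 12*sqrt(2)*l + 6*sqrt(2) + 16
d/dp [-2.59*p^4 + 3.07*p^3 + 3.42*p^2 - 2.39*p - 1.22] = -10.36*p^3 + 9.21*p^2 + 6.84*p - 2.39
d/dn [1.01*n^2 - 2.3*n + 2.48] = 2.02*n - 2.3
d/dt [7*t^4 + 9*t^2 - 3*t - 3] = 28*t^3 + 18*t - 3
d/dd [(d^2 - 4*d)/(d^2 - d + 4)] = (3*d^2 + 8*d - 16)/(d^4 - 2*d^3 + 9*d^2 - 8*d + 16)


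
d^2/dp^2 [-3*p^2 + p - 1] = -6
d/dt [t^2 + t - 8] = 2*t + 1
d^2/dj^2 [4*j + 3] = 0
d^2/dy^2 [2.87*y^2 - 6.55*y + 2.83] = 5.74000000000000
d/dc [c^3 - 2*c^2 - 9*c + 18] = 3*c^2 - 4*c - 9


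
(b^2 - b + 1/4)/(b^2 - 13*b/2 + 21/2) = (4*b^2 - 4*b + 1)/(2*(2*b^2 - 13*b + 21))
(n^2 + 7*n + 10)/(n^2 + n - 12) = (n^2 + 7*n + 10)/(n^2 + n - 12)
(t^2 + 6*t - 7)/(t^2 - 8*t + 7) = (t + 7)/(t - 7)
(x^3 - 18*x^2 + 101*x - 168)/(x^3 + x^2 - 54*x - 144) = (x^2 - 10*x + 21)/(x^2 + 9*x + 18)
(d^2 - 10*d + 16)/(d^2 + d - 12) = (d^2 - 10*d + 16)/(d^2 + d - 12)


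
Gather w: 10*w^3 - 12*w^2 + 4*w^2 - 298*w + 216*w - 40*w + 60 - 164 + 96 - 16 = 10*w^3 - 8*w^2 - 122*w - 24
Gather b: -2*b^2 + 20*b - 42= -2*b^2 + 20*b - 42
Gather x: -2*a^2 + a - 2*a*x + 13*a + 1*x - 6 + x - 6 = -2*a^2 + 14*a + x*(2 - 2*a) - 12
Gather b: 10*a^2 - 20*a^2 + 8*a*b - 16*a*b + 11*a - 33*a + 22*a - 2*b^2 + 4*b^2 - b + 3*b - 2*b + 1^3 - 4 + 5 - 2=-10*a^2 - 8*a*b + 2*b^2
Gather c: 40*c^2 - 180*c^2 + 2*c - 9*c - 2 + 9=-140*c^2 - 7*c + 7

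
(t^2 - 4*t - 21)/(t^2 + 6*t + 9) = (t - 7)/(t + 3)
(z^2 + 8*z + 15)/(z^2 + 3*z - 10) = (z + 3)/(z - 2)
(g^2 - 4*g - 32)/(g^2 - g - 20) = (g - 8)/(g - 5)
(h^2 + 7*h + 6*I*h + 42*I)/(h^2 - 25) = (h^2 + h*(7 + 6*I) + 42*I)/(h^2 - 25)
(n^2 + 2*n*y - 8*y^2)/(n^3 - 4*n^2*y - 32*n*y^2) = (-n + 2*y)/(n*(-n + 8*y))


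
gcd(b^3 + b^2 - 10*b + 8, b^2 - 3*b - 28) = b + 4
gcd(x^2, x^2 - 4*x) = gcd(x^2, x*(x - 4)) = x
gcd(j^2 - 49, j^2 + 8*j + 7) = j + 7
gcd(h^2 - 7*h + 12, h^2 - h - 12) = h - 4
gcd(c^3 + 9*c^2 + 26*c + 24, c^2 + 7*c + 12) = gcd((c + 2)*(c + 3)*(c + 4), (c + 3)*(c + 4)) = c^2 + 7*c + 12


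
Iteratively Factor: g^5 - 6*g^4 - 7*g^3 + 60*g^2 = (g - 4)*(g^4 - 2*g^3 - 15*g^2) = g*(g - 4)*(g^3 - 2*g^2 - 15*g) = g*(g - 5)*(g - 4)*(g^2 + 3*g) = g*(g - 5)*(g - 4)*(g + 3)*(g)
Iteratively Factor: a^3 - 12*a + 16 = (a + 4)*(a^2 - 4*a + 4) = (a - 2)*(a + 4)*(a - 2)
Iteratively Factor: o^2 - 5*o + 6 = (o - 2)*(o - 3)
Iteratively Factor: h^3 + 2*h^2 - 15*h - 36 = (h - 4)*(h^2 + 6*h + 9) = (h - 4)*(h + 3)*(h + 3)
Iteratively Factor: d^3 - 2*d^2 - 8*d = (d + 2)*(d^2 - 4*d) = d*(d + 2)*(d - 4)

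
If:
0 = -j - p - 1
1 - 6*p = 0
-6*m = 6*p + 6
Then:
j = -7/6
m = -7/6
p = 1/6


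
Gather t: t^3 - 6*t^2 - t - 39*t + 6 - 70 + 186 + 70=t^3 - 6*t^2 - 40*t + 192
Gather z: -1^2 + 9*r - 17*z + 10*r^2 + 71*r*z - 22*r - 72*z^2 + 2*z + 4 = 10*r^2 - 13*r - 72*z^2 + z*(71*r - 15) + 3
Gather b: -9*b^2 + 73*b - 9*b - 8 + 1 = -9*b^2 + 64*b - 7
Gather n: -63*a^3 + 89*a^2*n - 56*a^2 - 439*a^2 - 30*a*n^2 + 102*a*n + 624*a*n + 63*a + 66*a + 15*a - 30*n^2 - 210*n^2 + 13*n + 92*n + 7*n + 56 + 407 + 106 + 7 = -63*a^3 - 495*a^2 + 144*a + n^2*(-30*a - 240) + n*(89*a^2 + 726*a + 112) + 576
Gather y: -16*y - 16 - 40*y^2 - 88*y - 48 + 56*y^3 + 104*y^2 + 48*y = 56*y^3 + 64*y^2 - 56*y - 64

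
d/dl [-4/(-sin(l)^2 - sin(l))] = -(8/tan(l) + 4*cos(l)/sin(l)^2)/(sin(l) + 1)^2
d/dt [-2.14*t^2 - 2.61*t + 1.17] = -4.28*t - 2.61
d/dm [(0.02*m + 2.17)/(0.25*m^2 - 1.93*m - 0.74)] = (-0.005*m^2 - 1.085*m + 4.1733)/(0.0625*m^4 - 0.965*m^3 + 3.3549*m^2 + 2.8564*m + 0.5476)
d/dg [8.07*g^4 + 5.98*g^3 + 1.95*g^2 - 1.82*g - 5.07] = 32.28*g^3 + 17.94*g^2 + 3.9*g - 1.82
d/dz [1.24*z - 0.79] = 1.24000000000000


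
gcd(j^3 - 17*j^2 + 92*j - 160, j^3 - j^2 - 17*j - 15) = j - 5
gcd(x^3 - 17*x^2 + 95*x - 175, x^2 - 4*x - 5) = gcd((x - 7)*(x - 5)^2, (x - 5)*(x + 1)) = x - 5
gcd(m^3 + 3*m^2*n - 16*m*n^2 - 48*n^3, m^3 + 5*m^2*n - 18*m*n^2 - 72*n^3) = m^2 - m*n - 12*n^2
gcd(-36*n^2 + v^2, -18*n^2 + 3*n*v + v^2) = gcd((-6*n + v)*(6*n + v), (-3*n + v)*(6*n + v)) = 6*n + v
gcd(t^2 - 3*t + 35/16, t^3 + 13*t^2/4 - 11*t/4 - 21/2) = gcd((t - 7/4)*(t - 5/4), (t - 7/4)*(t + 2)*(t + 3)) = t - 7/4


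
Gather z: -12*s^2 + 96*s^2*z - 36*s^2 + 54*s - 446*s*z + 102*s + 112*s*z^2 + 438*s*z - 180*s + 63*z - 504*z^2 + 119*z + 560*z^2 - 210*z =-48*s^2 - 24*s + z^2*(112*s + 56) + z*(96*s^2 - 8*s - 28)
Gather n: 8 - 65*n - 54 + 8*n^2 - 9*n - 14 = 8*n^2 - 74*n - 60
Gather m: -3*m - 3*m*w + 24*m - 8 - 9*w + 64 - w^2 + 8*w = m*(21 - 3*w) - w^2 - w + 56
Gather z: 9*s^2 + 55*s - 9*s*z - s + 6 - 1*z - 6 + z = 9*s^2 - 9*s*z + 54*s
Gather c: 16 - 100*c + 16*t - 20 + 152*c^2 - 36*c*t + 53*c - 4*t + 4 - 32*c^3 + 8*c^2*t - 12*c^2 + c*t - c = -32*c^3 + c^2*(8*t + 140) + c*(-35*t - 48) + 12*t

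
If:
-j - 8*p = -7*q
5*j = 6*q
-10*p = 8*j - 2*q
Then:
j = 0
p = 0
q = 0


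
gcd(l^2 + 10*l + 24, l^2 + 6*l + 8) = l + 4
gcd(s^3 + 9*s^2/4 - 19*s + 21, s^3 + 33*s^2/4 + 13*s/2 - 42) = s^2 + 17*s/4 - 21/2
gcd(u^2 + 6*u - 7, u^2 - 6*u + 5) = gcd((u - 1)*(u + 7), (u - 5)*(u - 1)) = u - 1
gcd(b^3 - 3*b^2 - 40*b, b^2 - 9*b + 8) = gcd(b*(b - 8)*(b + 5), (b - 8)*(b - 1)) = b - 8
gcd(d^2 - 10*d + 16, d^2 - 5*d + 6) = d - 2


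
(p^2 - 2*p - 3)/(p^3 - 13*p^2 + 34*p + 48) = (p - 3)/(p^2 - 14*p + 48)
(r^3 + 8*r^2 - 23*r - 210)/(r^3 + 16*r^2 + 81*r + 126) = (r - 5)/(r + 3)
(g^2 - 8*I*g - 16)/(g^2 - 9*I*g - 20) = (g - 4*I)/(g - 5*I)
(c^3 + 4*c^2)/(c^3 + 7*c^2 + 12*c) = c/(c + 3)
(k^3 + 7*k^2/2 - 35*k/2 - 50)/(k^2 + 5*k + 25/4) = 2*(k^2 + k - 20)/(2*k + 5)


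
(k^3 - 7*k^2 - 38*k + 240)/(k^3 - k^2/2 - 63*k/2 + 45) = 2*(k - 8)/(2*k - 3)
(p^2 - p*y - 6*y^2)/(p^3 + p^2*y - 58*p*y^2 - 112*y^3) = (-p + 3*y)/(-p^2 + p*y + 56*y^2)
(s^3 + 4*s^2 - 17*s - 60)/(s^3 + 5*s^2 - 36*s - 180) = (s^2 - s - 12)/(s^2 - 36)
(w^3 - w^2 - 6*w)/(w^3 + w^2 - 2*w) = (w - 3)/(w - 1)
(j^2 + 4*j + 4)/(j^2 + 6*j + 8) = (j + 2)/(j + 4)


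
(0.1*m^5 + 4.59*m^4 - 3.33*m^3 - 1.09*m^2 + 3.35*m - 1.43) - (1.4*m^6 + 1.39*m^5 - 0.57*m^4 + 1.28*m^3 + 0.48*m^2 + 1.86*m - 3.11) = -1.4*m^6 - 1.29*m^5 + 5.16*m^4 - 4.61*m^3 - 1.57*m^2 + 1.49*m + 1.68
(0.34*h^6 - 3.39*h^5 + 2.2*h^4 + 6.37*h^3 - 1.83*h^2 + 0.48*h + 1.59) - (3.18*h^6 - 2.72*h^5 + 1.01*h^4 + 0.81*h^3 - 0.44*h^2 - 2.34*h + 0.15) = -2.84*h^6 - 0.67*h^5 + 1.19*h^4 + 5.56*h^3 - 1.39*h^2 + 2.82*h + 1.44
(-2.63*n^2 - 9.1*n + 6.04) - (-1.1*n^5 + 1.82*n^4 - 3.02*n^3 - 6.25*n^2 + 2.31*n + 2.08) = 1.1*n^5 - 1.82*n^4 + 3.02*n^3 + 3.62*n^2 - 11.41*n + 3.96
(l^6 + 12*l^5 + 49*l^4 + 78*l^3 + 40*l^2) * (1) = l^6 + 12*l^5 + 49*l^4 + 78*l^3 + 40*l^2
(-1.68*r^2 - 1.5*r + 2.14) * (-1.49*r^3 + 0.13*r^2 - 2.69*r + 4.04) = 2.5032*r^5 + 2.0166*r^4 + 1.1356*r^3 - 2.474*r^2 - 11.8166*r + 8.6456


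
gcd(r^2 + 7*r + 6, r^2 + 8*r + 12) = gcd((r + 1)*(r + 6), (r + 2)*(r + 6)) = r + 6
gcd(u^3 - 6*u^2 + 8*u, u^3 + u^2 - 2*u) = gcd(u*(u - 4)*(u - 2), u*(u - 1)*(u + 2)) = u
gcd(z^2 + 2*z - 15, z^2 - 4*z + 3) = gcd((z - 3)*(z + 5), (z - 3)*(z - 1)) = z - 3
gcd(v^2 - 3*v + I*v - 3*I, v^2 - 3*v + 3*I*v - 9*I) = v - 3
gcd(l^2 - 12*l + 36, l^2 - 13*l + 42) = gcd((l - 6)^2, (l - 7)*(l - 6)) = l - 6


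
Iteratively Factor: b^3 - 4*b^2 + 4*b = (b)*(b^2 - 4*b + 4) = b*(b - 2)*(b - 2)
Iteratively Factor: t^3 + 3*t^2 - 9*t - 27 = (t + 3)*(t^2 - 9) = (t + 3)^2*(t - 3)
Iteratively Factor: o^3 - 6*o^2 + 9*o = (o - 3)*(o^2 - 3*o) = o*(o - 3)*(o - 3)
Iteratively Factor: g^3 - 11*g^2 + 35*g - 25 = (g - 1)*(g^2 - 10*g + 25) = (g - 5)*(g - 1)*(g - 5)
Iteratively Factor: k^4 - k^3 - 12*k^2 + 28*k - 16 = (k - 2)*(k^3 + k^2 - 10*k + 8) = (k - 2)^2*(k^2 + 3*k - 4) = (k - 2)^2*(k + 4)*(k - 1)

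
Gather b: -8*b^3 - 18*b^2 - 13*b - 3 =-8*b^3 - 18*b^2 - 13*b - 3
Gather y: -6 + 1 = -5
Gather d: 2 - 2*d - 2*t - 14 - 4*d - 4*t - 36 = -6*d - 6*t - 48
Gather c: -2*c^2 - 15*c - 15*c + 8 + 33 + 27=-2*c^2 - 30*c + 68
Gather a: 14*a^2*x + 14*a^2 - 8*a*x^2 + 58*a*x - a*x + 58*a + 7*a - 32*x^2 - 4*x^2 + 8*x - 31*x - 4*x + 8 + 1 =a^2*(14*x + 14) + a*(-8*x^2 + 57*x + 65) - 36*x^2 - 27*x + 9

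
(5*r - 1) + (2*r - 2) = 7*r - 3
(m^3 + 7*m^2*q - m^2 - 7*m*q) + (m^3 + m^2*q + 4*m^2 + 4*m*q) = 2*m^3 + 8*m^2*q + 3*m^2 - 3*m*q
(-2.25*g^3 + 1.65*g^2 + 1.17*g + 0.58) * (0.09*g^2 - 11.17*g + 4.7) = -0.2025*g^5 + 25.281*g^4 - 28.9002*g^3 - 5.2617*g^2 - 0.9796*g + 2.726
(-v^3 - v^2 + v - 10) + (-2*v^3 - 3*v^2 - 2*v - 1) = -3*v^3 - 4*v^2 - v - 11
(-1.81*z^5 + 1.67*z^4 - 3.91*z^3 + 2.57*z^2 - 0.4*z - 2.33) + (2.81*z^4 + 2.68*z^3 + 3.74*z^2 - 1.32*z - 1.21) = -1.81*z^5 + 4.48*z^4 - 1.23*z^3 + 6.31*z^2 - 1.72*z - 3.54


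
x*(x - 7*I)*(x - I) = x^3 - 8*I*x^2 - 7*x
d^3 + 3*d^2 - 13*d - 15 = (d - 3)*(d + 1)*(d + 5)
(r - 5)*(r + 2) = r^2 - 3*r - 10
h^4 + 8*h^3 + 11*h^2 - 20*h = h*(h - 1)*(h + 4)*(h + 5)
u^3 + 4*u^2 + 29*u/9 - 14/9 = (u - 1/3)*(u + 2)*(u + 7/3)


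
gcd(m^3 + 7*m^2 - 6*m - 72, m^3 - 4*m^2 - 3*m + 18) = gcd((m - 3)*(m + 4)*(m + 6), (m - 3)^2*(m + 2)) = m - 3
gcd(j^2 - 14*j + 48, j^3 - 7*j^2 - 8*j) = j - 8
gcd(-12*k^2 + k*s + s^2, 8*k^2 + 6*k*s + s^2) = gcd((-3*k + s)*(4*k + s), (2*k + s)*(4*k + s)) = 4*k + s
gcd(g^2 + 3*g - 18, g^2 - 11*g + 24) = g - 3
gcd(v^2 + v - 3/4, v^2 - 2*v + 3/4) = v - 1/2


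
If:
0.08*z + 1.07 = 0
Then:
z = -13.38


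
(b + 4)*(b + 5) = b^2 + 9*b + 20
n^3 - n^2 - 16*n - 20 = (n - 5)*(n + 2)^2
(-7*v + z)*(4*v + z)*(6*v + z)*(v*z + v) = -168*v^4*z - 168*v^4 - 46*v^3*z^2 - 46*v^3*z + 3*v^2*z^3 + 3*v^2*z^2 + v*z^4 + v*z^3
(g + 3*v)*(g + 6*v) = g^2 + 9*g*v + 18*v^2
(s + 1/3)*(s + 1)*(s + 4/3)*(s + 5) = s^4 + 23*s^3/3 + 139*s^2/9 + 11*s + 20/9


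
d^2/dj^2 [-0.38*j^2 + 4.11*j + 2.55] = -0.760000000000000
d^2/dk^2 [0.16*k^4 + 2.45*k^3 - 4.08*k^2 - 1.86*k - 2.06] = 1.92*k^2 + 14.7*k - 8.16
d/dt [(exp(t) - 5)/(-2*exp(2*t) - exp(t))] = (2*exp(2*t) - 20*exp(t) - 5)*exp(-t)/(4*exp(2*t) + 4*exp(t) + 1)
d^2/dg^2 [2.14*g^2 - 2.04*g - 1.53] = 4.28000000000000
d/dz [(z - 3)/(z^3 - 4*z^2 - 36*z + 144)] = (z^3 - 4*z^2 - 36*z + (z - 3)*(-3*z^2 + 8*z + 36) + 144)/(z^3 - 4*z^2 - 36*z + 144)^2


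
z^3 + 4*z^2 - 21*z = z*(z - 3)*(z + 7)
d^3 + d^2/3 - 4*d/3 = d*(d - 1)*(d + 4/3)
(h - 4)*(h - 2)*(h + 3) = h^3 - 3*h^2 - 10*h + 24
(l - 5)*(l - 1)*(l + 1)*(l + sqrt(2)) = l^4 - 5*l^3 + sqrt(2)*l^3 - 5*sqrt(2)*l^2 - l^2 - sqrt(2)*l + 5*l + 5*sqrt(2)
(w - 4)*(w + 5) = w^2 + w - 20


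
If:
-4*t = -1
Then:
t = 1/4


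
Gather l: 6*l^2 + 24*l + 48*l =6*l^2 + 72*l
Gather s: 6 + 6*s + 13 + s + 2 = 7*s + 21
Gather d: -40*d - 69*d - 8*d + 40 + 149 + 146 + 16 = 351 - 117*d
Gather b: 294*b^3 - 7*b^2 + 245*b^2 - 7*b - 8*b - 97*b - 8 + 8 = 294*b^3 + 238*b^2 - 112*b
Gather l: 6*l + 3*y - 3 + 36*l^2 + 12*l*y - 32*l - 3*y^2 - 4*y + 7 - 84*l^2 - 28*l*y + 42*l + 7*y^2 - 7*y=-48*l^2 + l*(16 - 16*y) + 4*y^2 - 8*y + 4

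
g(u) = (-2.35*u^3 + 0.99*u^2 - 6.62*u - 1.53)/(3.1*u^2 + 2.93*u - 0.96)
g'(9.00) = -0.72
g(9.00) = -6.13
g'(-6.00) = -0.63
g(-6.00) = 6.25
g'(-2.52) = 0.86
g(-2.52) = 5.21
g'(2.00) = -0.27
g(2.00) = -1.71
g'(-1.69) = 10.55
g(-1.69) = 8.10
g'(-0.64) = 8.46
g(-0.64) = -2.38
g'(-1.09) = 207.67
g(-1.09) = -21.05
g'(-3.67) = -0.28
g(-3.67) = 5.07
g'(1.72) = -0.12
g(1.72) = -1.66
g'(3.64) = -0.58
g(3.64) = -2.48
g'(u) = (-6.2*u - 2.93)*(-2.35*u^3 + 0.99*u^2 - 6.62*u - 1.53)/(3.1*u^2 + 2.93*u - 0.96)^2 + (-7.05*u^2 + 1.98*u - 6.62)/(3.1*u^2 + 2.93*u - 0.96)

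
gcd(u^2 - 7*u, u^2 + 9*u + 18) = 1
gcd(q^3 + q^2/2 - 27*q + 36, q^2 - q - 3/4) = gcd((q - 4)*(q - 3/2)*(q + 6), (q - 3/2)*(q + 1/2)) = q - 3/2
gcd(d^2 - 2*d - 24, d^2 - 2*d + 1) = 1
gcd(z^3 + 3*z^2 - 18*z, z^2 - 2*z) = z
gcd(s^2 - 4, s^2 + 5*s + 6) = s + 2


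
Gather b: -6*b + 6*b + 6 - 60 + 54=0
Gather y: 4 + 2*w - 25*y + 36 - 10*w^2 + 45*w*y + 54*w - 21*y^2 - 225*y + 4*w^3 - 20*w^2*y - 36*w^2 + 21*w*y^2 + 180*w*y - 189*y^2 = 4*w^3 - 46*w^2 + 56*w + y^2*(21*w - 210) + y*(-20*w^2 + 225*w - 250) + 40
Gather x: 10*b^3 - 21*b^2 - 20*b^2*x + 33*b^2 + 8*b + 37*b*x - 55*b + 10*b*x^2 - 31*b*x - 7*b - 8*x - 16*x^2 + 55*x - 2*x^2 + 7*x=10*b^3 + 12*b^2 - 54*b + x^2*(10*b - 18) + x*(-20*b^2 + 6*b + 54)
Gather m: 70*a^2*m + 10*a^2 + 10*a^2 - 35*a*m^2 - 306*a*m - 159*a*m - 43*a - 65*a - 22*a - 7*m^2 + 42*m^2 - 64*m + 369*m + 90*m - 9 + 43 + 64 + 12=20*a^2 - 130*a + m^2*(35 - 35*a) + m*(70*a^2 - 465*a + 395) + 110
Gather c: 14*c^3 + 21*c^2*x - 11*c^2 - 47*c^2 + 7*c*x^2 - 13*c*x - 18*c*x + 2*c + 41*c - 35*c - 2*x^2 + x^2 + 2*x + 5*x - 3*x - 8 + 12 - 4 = 14*c^3 + c^2*(21*x - 58) + c*(7*x^2 - 31*x + 8) - x^2 + 4*x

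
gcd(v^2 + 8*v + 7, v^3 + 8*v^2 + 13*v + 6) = v + 1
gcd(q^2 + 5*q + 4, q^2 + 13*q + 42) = 1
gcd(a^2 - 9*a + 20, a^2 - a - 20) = a - 5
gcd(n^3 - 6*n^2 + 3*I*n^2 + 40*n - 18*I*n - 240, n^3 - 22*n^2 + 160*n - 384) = n - 6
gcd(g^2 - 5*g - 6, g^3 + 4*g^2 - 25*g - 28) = g + 1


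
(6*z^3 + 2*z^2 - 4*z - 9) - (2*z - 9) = 6*z^3 + 2*z^2 - 6*z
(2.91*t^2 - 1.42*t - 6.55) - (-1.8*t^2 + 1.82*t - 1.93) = 4.71*t^2 - 3.24*t - 4.62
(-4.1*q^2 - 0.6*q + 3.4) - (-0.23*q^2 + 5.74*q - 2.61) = -3.87*q^2 - 6.34*q + 6.01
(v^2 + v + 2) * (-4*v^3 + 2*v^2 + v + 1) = -4*v^5 - 2*v^4 - 5*v^3 + 6*v^2 + 3*v + 2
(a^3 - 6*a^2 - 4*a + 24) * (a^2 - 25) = a^5 - 6*a^4 - 29*a^3 + 174*a^2 + 100*a - 600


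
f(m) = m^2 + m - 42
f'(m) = 2*m + 1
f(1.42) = -38.56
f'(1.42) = 3.84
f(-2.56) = -38.01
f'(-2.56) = -4.12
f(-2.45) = -38.45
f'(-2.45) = -3.90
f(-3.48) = -33.37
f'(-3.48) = -5.96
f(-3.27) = -34.58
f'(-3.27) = -5.54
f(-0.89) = -42.10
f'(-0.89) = -0.78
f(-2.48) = -38.33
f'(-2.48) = -3.96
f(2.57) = -32.83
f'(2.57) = 6.14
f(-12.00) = 90.00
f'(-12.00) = -23.00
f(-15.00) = 168.00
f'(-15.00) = -29.00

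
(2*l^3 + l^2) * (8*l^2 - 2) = 16*l^5 + 8*l^4 - 4*l^3 - 2*l^2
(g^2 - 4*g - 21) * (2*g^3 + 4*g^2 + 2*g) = 2*g^5 - 4*g^4 - 56*g^3 - 92*g^2 - 42*g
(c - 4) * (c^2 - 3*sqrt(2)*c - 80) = c^3 - 3*sqrt(2)*c^2 - 4*c^2 - 80*c + 12*sqrt(2)*c + 320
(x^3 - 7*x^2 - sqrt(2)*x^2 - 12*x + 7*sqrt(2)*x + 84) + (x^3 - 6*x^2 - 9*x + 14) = 2*x^3 - 13*x^2 - sqrt(2)*x^2 - 21*x + 7*sqrt(2)*x + 98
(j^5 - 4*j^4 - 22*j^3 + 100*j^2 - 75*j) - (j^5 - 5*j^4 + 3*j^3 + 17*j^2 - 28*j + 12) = j^4 - 25*j^3 + 83*j^2 - 47*j - 12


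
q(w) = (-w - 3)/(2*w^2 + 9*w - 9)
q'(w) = (-4*w - 9)*(-w - 3)/(2*w^2 + 9*w - 9)^2 - 1/(2*w^2 + 9*w - 9)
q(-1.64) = 0.07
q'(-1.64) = 0.06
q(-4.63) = -0.21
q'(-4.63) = 0.38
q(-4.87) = -0.35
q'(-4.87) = 0.86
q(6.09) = -0.08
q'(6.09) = 0.01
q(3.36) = -0.15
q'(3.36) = 0.05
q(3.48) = -0.14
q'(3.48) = 0.05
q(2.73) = -0.19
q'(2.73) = 0.09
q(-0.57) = 0.18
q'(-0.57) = 0.16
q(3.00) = -0.17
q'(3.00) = 0.07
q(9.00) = -0.05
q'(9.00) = 0.01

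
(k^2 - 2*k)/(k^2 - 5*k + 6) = k/(k - 3)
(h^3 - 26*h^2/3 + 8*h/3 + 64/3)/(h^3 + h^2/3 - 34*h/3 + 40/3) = (3*h^2 - 20*h - 32)/(3*h^2 + 7*h - 20)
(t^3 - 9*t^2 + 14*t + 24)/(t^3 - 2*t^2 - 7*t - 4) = (t - 6)/(t + 1)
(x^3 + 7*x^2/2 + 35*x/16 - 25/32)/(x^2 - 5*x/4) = (32*x^3 + 112*x^2 + 70*x - 25)/(8*x*(4*x - 5))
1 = 1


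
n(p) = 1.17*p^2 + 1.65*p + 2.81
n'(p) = 2.34*p + 1.65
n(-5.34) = 27.36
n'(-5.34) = -10.85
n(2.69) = 15.71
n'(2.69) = 7.94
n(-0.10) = 2.66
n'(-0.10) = 1.42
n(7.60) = 82.93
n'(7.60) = 19.43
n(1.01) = 5.67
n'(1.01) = 4.01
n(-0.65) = 2.23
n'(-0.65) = 0.13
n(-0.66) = 2.23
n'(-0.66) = 0.11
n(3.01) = 18.38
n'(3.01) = 8.69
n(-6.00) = 35.03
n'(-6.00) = -12.39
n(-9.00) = 82.73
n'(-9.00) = -19.41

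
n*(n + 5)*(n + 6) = n^3 + 11*n^2 + 30*n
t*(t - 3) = t^2 - 3*t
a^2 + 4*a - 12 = (a - 2)*(a + 6)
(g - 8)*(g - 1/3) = g^2 - 25*g/3 + 8/3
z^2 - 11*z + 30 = (z - 6)*(z - 5)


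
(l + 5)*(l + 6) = l^2 + 11*l + 30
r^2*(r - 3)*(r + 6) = r^4 + 3*r^3 - 18*r^2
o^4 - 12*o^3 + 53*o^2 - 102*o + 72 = (o - 4)*(o - 3)^2*(o - 2)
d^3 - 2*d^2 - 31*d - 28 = (d - 7)*(d + 1)*(d + 4)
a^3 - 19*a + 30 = (a - 3)*(a - 2)*(a + 5)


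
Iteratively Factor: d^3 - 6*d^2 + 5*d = (d - 1)*(d^2 - 5*d) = (d - 5)*(d - 1)*(d)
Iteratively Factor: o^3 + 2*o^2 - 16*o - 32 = (o - 4)*(o^2 + 6*o + 8) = (o - 4)*(o + 2)*(o + 4)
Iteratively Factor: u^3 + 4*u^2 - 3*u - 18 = (u + 3)*(u^2 + u - 6) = (u - 2)*(u + 3)*(u + 3)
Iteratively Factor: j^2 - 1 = (j + 1)*(j - 1)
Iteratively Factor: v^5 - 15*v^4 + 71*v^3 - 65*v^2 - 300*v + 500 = (v - 5)*(v^4 - 10*v^3 + 21*v^2 + 40*v - 100) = (v - 5)^2*(v^3 - 5*v^2 - 4*v + 20) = (v - 5)^2*(v + 2)*(v^2 - 7*v + 10) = (v - 5)^2*(v - 2)*(v + 2)*(v - 5)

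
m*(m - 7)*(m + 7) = m^3 - 49*m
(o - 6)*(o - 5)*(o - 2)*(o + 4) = o^4 - 9*o^3 + 148*o - 240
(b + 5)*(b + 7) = b^2 + 12*b + 35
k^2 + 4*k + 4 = (k + 2)^2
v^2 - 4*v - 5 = (v - 5)*(v + 1)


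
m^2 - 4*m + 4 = (m - 2)^2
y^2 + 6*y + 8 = (y + 2)*(y + 4)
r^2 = r^2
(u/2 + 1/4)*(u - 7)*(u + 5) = u^3/2 - 3*u^2/4 - 18*u - 35/4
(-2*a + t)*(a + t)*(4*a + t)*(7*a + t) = -56*a^4 - 50*a^3*t + 15*a^2*t^2 + 10*a*t^3 + t^4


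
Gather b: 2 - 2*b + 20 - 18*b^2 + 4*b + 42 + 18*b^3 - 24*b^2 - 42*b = 18*b^3 - 42*b^2 - 40*b + 64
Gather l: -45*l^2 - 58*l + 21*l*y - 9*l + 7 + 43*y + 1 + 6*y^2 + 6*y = -45*l^2 + l*(21*y - 67) + 6*y^2 + 49*y + 8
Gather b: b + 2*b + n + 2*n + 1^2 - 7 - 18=3*b + 3*n - 24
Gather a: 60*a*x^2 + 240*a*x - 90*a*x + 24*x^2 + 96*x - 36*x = a*(60*x^2 + 150*x) + 24*x^2 + 60*x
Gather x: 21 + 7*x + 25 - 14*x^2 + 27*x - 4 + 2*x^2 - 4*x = -12*x^2 + 30*x + 42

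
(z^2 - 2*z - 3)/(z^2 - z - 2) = (z - 3)/(z - 2)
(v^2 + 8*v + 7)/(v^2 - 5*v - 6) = (v + 7)/(v - 6)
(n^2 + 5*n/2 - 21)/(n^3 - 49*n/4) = 2*(n + 6)/(n*(2*n + 7))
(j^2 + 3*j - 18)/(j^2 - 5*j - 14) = (-j^2 - 3*j + 18)/(-j^2 + 5*j + 14)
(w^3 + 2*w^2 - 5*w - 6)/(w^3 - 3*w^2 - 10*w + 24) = (w + 1)/(w - 4)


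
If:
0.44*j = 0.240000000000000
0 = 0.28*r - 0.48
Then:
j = 0.55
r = 1.71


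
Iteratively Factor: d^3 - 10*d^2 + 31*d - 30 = (d - 3)*(d^2 - 7*d + 10) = (d - 3)*(d - 2)*(d - 5)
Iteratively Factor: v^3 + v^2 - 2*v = (v - 1)*(v^2 + 2*v) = v*(v - 1)*(v + 2)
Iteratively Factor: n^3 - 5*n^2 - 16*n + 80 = (n - 4)*(n^2 - n - 20) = (n - 5)*(n - 4)*(n + 4)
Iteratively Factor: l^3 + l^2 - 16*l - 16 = (l + 1)*(l^2 - 16) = (l + 1)*(l + 4)*(l - 4)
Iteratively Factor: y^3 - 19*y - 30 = (y + 3)*(y^2 - 3*y - 10) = (y - 5)*(y + 3)*(y + 2)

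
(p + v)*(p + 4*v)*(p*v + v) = p^3*v + 5*p^2*v^2 + p^2*v + 4*p*v^3 + 5*p*v^2 + 4*v^3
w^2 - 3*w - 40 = (w - 8)*(w + 5)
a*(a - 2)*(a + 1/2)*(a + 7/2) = a^4 + 2*a^3 - 25*a^2/4 - 7*a/2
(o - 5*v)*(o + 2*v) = o^2 - 3*o*v - 10*v^2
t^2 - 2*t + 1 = (t - 1)^2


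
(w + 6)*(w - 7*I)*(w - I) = w^3 + 6*w^2 - 8*I*w^2 - 7*w - 48*I*w - 42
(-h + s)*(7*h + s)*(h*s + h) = -7*h^3*s - 7*h^3 + 6*h^2*s^2 + 6*h^2*s + h*s^3 + h*s^2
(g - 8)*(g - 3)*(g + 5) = g^3 - 6*g^2 - 31*g + 120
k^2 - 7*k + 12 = (k - 4)*(k - 3)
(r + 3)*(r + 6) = r^2 + 9*r + 18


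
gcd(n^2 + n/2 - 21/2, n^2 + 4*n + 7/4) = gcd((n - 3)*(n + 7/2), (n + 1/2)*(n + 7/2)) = n + 7/2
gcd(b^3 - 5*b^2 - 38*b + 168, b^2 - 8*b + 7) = b - 7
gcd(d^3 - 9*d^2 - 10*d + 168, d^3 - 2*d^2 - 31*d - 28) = d^2 - 3*d - 28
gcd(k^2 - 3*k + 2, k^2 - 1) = k - 1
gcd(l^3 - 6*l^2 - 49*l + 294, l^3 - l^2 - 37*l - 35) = l - 7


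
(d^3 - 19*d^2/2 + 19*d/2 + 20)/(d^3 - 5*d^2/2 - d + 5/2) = (d - 8)/(d - 1)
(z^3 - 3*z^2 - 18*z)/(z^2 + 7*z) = (z^2 - 3*z - 18)/(z + 7)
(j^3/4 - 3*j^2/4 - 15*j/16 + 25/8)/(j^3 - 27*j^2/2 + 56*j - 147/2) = (4*j^3 - 12*j^2 - 15*j + 50)/(8*(2*j^3 - 27*j^2 + 112*j - 147))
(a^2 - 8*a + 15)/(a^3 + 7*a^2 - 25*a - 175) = (a - 3)/(a^2 + 12*a + 35)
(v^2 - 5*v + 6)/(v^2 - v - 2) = (v - 3)/(v + 1)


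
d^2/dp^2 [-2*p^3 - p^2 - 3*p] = -12*p - 2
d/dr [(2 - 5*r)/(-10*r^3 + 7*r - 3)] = (50*r^3 - 35*r - (5*r - 2)*(30*r^2 - 7) + 15)/(10*r^3 - 7*r + 3)^2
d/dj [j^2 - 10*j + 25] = 2*j - 10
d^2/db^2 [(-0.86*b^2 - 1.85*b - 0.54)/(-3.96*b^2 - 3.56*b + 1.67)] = (1.4210854715202e-14*b^4 + 33.774048*b^3 + 84.932496*b^2 + 119.082744*b + 47.623892)/(62.099136*b^6 + 167.479488*b^5 + 71.997552*b^4 - 96.139936*b^3 - 30.362604*b^2 + 29.785452*b - 4.657463)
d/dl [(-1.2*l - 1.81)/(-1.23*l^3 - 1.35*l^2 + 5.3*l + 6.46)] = (-2.952*l^3 - 8.2989*l^2 - 4.887*l + 1.841)/(1.5129*l^6 + 3.321*l^5 - 11.2155*l^4 - 30.2016*l^3 + 10.648*l^2 + 68.476*l + 41.7316)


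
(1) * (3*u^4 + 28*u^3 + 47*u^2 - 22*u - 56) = 3*u^4 + 28*u^3 + 47*u^2 - 22*u - 56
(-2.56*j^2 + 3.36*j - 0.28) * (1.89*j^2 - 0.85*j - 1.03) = -4.8384*j^4 + 8.5264*j^3 - 0.7484*j^2 - 3.2228*j + 0.2884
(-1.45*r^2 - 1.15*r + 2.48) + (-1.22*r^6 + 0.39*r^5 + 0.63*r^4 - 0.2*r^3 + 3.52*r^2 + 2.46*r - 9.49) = -1.22*r^6 + 0.39*r^5 + 0.63*r^4 - 0.2*r^3 + 2.07*r^2 + 1.31*r - 7.01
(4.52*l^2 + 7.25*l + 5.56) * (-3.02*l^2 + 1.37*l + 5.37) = -13.6504*l^4 - 15.7026*l^3 + 17.4137*l^2 + 46.5497*l + 29.8572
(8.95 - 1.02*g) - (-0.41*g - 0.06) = 9.01 - 0.61*g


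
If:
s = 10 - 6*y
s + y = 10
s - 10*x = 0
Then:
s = 10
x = 1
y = 0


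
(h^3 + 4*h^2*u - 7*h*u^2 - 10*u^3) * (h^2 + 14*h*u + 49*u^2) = h^5 + 18*h^4*u + 98*h^3*u^2 + 88*h^2*u^3 - 483*h*u^4 - 490*u^5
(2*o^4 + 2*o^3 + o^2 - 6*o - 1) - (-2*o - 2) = 2*o^4 + 2*o^3 + o^2 - 4*o + 1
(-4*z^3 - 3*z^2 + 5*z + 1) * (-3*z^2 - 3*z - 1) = 12*z^5 + 21*z^4 - 2*z^3 - 15*z^2 - 8*z - 1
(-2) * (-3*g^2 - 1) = 6*g^2 + 2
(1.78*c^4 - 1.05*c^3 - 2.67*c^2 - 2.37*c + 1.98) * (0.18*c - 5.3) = 0.3204*c^5 - 9.623*c^4 + 5.0844*c^3 + 13.7244*c^2 + 12.9174*c - 10.494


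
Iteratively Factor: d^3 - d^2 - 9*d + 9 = (d + 3)*(d^2 - 4*d + 3) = (d - 1)*(d + 3)*(d - 3)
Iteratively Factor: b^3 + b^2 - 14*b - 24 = (b + 2)*(b^2 - b - 12) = (b - 4)*(b + 2)*(b + 3)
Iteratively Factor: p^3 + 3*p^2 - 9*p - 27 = (p + 3)*(p^2 - 9) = (p - 3)*(p + 3)*(p + 3)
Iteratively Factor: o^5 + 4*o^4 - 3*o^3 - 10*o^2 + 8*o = (o - 1)*(o^4 + 5*o^3 + 2*o^2 - 8*o) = (o - 1)*(o + 2)*(o^3 + 3*o^2 - 4*o) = (o - 1)*(o + 2)*(o + 4)*(o^2 - o) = o*(o - 1)*(o + 2)*(o + 4)*(o - 1)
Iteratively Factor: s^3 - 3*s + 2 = (s - 1)*(s^2 + s - 2) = (s - 1)^2*(s + 2)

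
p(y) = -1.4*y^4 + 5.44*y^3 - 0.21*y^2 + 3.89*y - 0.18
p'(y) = -5.6*y^3 + 16.32*y^2 - 0.42*y + 3.89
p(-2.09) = -85.60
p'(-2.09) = 127.18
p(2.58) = 39.85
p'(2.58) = 15.27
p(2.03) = 28.58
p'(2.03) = 23.44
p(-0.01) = -0.22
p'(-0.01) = 3.90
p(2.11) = 30.45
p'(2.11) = 23.06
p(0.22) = 0.72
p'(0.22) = 4.53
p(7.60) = -2265.42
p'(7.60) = -1514.92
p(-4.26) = -902.19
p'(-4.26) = 734.78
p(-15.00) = -89340.78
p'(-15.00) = 22582.19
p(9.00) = -5201.82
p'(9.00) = -2760.37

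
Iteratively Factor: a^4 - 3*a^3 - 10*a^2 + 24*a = (a + 3)*(a^3 - 6*a^2 + 8*a) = a*(a + 3)*(a^2 - 6*a + 8) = a*(a - 4)*(a + 3)*(a - 2)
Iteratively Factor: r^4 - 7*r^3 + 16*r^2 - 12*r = (r - 3)*(r^3 - 4*r^2 + 4*r) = (r - 3)*(r - 2)*(r^2 - 2*r) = r*(r - 3)*(r - 2)*(r - 2)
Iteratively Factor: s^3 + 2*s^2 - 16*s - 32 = (s - 4)*(s^2 + 6*s + 8) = (s - 4)*(s + 4)*(s + 2)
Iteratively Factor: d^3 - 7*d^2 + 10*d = (d - 2)*(d^2 - 5*d) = d*(d - 2)*(d - 5)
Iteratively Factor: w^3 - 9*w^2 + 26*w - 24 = (w - 2)*(w^2 - 7*w + 12) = (w - 4)*(w - 2)*(w - 3)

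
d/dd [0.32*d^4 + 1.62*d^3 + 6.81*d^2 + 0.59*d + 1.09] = 1.28*d^3 + 4.86*d^2 + 13.62*d + 0.59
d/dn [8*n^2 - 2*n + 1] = 16*n - 2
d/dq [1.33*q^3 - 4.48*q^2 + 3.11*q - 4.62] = 3.99*q^2 - 8.96*q + 3.11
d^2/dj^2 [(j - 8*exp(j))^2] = -16*j*exp(j) + 256*exp(2*j) - 32*exp(j) + 2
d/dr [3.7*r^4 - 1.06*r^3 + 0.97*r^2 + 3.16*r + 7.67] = 14.8*r^3 - 3.18*r^2 + 1.94*r + 3.16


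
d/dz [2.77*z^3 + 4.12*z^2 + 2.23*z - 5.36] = 8.31*z^2 + 8.24*z + 2.23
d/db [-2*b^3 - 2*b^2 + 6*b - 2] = -6*b^2 - 4*b + 6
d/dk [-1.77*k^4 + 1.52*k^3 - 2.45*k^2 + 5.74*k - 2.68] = -7.08*k^3 + 4.56*k^2 - 4.9*k + 5.74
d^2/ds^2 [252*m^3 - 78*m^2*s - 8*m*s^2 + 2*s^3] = -16*m + 12*s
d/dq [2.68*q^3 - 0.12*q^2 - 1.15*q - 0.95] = 8.04*q^2 - 0.24*q - 1.15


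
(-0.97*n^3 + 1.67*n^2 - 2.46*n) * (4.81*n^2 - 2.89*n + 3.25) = -4.6657*n^5 + 10.836*n^4 - 19.8114*n^3 + 12.5369*n^2 - 7.995*n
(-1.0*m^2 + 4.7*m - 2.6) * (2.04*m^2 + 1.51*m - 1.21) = -2.04*m^4 + 8.078*m^3 + 3.003*m^2 - 9.613*m + 3.146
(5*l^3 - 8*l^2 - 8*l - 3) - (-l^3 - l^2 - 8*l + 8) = 6*l^3 - 7*l^2 - 11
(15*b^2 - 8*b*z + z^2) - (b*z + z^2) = 15*b^2 - 9*b*z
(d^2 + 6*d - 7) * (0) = 0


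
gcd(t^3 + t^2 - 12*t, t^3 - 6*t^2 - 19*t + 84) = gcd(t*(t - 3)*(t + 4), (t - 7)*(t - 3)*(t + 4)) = t^2 + t - 12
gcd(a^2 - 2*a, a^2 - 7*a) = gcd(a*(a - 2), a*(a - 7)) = a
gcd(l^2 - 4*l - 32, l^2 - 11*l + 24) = l - 8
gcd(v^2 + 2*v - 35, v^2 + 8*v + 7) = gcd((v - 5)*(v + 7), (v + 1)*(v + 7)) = v + 7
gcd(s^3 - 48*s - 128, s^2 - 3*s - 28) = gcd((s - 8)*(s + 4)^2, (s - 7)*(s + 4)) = s + 4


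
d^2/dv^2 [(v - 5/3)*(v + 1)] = 2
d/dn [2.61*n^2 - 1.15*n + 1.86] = 5.22*n - 1.15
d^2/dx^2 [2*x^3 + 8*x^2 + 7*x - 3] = 12*x + 16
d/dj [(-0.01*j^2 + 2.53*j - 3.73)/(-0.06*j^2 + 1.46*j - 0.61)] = (0.1372*j^2 - 0.4354*j + 3.9025)/(0.0036*j^4 - 0.1752*j^3 + 2.2048*j^2 - 1.7812*j + 0.3721)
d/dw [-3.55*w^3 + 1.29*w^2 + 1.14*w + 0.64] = -10.65*w^2 + 2.58*w + 1.14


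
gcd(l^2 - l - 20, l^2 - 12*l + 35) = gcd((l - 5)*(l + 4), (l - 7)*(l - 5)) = l - 5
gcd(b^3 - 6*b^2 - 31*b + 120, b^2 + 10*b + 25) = b + 5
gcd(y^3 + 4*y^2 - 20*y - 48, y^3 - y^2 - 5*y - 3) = 1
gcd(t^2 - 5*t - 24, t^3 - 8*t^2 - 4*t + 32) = t - 8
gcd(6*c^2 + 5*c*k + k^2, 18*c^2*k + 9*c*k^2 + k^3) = 3*c + k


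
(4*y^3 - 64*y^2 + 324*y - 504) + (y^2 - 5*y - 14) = 4*y^3 - 63*y^2 + 319*y - 518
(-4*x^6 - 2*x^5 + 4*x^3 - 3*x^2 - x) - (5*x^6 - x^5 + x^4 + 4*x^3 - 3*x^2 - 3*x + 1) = -9*x^6 - x^5 - x^4 + 2*x - 1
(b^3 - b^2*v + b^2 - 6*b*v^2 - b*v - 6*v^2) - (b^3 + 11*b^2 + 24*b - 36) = -b^2*v - 10*b^2 - 6*b*v^2 - b*v - 24*b - 6*v^2 + 36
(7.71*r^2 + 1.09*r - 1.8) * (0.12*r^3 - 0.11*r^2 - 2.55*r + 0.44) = 0.9252*r^5 - 0.7173*r^4 - 19.9964*r^3 + 0.8109*r^2 + 5.0696*r - 0.792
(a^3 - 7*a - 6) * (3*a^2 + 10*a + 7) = 3*a^5 + 10*a^4 - 14*a^3 - 88*a^2 - 109*a - 42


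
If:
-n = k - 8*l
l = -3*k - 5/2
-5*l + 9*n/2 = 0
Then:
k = -31/39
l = -3/26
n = -5/39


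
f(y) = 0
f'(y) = 0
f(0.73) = 0.00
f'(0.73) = 0.00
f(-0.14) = 0.00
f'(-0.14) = 0.00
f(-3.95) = 0.00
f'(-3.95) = 0.00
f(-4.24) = 0.00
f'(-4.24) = 0.00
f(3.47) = 0.00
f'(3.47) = 0.00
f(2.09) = 0.00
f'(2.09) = 0.00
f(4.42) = 0.00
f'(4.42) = 0.00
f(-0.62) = 0.00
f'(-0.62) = 0.00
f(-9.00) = 0.00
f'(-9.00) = 0.00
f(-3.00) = 0.00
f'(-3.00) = 0.00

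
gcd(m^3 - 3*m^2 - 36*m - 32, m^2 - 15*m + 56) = m - 8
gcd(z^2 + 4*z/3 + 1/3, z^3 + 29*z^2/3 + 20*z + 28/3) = 1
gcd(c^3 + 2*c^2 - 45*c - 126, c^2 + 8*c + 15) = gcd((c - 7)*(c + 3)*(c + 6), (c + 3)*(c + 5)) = c + 3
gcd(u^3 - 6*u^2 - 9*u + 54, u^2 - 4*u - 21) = u + 3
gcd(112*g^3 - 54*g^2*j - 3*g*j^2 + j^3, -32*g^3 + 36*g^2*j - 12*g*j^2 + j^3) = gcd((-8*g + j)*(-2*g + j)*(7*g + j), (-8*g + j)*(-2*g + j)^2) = 16*g^2 - 10*g*j + j^2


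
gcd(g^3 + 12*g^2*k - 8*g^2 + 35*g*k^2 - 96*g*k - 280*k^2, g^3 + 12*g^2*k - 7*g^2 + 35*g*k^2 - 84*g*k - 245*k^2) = g^2 + 12*g*k + 35*k^2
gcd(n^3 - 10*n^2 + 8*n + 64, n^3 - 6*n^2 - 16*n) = n^2 - 6*n - 16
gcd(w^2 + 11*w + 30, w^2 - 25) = w + 5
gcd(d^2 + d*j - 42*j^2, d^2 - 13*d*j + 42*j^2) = d - 6*j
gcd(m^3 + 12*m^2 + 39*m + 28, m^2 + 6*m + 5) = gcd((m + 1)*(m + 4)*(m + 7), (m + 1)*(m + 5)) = m + 1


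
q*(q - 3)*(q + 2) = q^3 - q^2 - 6*q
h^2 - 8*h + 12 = (h - 6)*(h - 2)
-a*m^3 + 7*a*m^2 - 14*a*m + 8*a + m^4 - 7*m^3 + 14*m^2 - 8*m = (-a + m)*(m - 4)*(m - 2)*(m - 1)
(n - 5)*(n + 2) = n^2 - 3*n - 10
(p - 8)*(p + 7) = p^2 - p - 56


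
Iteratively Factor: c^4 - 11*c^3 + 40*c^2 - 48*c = (c - 4)*(c^3 - 7*c^2 + 12*c) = (c - 4)*(c - 3)*(c^2 - 4*c) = (c - 4)^2*(c - 3)*(c)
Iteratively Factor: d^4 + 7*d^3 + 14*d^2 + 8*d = (d + 2)*(d^3 + 5*d^2 + 4*d) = (d + 1)*(d + 2)*(d^2 + 4*d) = (d + 1)*(d + 2)*(d + 4)*(d)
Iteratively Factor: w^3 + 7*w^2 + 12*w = (w + 3)*(w^2 + 4*w) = w*(w + 3)*(w + 4)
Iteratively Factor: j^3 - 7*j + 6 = (j - 2)*(j^2 + 2*j - 3) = (j - 2)*(j - 1)*(j + 3)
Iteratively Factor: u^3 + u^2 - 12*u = (u + 4)*(u^2 - 3*u) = u*(u + 4)*(u - 3)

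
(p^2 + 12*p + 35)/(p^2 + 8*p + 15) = (p + 7)/(p + 3)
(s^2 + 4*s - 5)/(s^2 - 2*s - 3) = (-s^2 - 4*s + 5)/(-s^2 + 2*s + 3)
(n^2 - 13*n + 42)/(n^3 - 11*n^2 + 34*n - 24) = (n - 7)/(n^2 - 5*n + 4)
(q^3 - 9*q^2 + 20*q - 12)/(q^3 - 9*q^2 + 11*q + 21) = (q^3 - 9*q^2 + 20*q - 12)/(q^3 - 9*q^2 + 11*q + 21)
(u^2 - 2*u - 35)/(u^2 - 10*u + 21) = (u + 5)/(u - 3)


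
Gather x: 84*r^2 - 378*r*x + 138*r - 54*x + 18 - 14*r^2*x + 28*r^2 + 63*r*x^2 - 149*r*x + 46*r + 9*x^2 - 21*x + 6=112*r^2 + 184*r + x^2*(63*r + 9) + x*(-14*r^2 - 527*r - 75) + 24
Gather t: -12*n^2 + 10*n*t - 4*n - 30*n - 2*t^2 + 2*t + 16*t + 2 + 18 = -12*n^2 - 34*n - 2*t^2 + t*(10*n + 18) + 20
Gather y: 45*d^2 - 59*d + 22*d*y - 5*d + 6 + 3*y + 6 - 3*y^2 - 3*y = 45*d^2 + 22*d*y - 64*d - 3*y^2 + 12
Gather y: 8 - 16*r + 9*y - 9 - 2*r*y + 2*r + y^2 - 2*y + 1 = -14*r + y^2 + y*(7 - 2*r)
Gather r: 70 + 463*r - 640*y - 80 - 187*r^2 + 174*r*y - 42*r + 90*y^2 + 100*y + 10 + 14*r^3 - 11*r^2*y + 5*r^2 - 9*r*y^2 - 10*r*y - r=14*r^3 + r^2*(-11*y - 182) + r*(-9*y^2 + 164*y + 420) + 90*y^2 - 540*y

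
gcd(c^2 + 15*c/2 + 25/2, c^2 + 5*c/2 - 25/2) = c + 5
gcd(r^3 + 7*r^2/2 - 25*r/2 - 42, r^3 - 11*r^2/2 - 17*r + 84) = r^2 + r/2 - 14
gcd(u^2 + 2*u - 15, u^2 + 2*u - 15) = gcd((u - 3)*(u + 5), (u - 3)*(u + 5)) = u^2 + 2*u - 15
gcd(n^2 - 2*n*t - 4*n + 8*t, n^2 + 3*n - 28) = n - 4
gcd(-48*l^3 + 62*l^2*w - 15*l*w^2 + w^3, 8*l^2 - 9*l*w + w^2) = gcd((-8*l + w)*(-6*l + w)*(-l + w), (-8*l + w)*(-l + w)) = 8*l^2 - 9*l*w + w^2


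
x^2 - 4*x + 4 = (x - 2)^2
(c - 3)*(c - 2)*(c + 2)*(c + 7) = c^4 + 4*c^3 - 25*c^2 - 16*c + 84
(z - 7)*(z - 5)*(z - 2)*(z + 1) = z^4 - 13*z^3 + 45*z^2 - 11*z - 70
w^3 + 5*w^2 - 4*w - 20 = (w - 2)*(w + 2)*(w + 5)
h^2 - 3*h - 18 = (h - 6)*(h + 3)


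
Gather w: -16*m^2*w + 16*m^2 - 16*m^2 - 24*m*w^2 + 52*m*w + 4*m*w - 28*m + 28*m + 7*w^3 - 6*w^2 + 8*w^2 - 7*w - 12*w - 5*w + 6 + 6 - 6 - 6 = 7*w^3 + w^2*(2 - 24*m) + w*(-16*m^2 + 56*m - 24)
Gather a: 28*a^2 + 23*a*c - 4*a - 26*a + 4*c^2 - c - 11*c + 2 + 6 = 28*a^2 + a*(23*c - 30) + 4*c^2 - 12*c + 8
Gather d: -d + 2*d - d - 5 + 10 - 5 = 0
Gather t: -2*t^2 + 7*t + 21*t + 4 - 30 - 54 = -2*t^2 + 28*t - 80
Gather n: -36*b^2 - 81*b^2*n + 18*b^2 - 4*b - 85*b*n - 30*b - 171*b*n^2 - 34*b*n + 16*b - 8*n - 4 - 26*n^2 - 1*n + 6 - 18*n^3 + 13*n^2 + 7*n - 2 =-18*b^2 - 18*b - 18*n^3 + n^2*(-171*b - 13) + n*(-81*b^2 - 119*b - 2)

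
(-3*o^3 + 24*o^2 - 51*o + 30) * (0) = 0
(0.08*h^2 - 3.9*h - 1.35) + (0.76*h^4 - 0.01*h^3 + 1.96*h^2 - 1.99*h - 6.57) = 0.76*h^4 - 0.01*h^3 + 2.04*h^2 - 5.89*h - 7.92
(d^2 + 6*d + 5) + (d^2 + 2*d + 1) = 2*d^2 + 8*d + 6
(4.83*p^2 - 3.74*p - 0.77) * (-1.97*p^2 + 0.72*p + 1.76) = -9.5151*p^4 + 10.8454*p^3 + 7.3249*p^2 - 7.1368*p - 1.3552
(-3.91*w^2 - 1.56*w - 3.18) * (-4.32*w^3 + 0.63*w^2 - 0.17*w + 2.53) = 16.8912*w^5 + 4.2759*w^4 + 13.4195*w^3 - 11.6305*w^2 - 3.4062*w - 8.0454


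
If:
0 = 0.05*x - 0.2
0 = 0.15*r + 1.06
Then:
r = -7.07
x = 4.00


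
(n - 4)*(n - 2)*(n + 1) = n^3 - 5*n^2 + 2*n + 8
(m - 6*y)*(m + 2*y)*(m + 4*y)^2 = m^4 + 4*m^3*y - 28*m^2*y^2 - 160*m*y^3 - 192*y^4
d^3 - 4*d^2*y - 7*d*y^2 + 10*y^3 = (d - 5*y)*(d - y)*(d + 2*y)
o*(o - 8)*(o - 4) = o^3 - 12*o^2 + 32*o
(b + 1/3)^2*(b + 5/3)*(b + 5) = b^4 + 22*b^3/3 + 116*b^2/9 + 170*b/27 + 25/27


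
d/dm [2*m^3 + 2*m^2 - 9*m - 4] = 6*m^2 + 4*m - 9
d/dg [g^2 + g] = 2*g + 1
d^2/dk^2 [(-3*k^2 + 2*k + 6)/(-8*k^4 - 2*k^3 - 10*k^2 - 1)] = 2*(576*k^8 - 624*k^7 - 4324*k^6 - 1944*k^5 - 4872*k^4 - 1042*k^3 - 1578*k^2 + 96*k + 63)/(512*k^12 + 384*k^11 + 2016*k^10 + 968*k^9 + 2712*k^8 + 696*k^7 + 1492*k^6 + 120*k^5 + 324*k^4 + 6*k^3 + 30*k^2 + 1)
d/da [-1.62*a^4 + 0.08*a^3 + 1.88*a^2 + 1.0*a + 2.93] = -6.48*a^3 + 0.24*a^2 + 3.76*a + 1.0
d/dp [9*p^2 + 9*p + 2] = 18*p + 9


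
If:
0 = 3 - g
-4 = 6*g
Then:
No Solution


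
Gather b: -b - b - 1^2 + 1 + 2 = 2 - 2*b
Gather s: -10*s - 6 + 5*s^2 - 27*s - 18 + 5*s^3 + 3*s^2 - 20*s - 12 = 5*s^3 + 8*s^2 - 57*s - 36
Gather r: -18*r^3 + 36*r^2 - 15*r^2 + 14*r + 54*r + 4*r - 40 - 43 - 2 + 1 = -18*r^3 + 21*r^2 + 72*r - 84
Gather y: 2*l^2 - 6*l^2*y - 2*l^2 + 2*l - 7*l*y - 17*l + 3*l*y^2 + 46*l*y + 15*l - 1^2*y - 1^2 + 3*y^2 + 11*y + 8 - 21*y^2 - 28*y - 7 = y^2*(3*l - 18) + y*(-6*l^2 + 39*l - 18)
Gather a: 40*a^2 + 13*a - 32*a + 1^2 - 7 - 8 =40*a^2 - 19*a - 14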